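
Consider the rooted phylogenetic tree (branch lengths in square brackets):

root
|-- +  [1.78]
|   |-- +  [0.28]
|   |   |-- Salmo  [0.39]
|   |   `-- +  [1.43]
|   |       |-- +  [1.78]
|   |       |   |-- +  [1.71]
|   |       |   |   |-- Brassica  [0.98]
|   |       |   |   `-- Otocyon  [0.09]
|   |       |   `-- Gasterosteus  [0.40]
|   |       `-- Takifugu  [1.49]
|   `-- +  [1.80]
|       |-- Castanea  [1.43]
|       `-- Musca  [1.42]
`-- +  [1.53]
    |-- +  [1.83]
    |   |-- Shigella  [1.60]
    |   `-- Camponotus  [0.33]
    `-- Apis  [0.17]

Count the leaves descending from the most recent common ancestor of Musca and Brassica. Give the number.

The MRCA of Musca and Brassica is the node subtending ((Salmo,(((Brassica,Otocyon),Gasterosteus),Takifugu)),(Castanea,Musca)).
That clade contains 7 terminal taxa: Brassica, Castanea, Gasterosteus, Musca, Otocyon, Salmo, Takifugu.

7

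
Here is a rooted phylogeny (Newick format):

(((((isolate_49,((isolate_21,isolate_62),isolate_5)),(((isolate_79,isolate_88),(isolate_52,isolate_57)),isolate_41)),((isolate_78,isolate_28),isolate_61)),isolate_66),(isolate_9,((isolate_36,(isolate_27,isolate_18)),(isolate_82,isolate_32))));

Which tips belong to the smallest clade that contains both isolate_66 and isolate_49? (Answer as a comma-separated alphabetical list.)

isolate_21, isolate_28, isolate_41, isolate_49, isolate_5, isolate_52, isolate_57, isolate_61, isolate_62, isolate_66, isolate_78, isolate_79, isolate_88

Tracing isolate_66: it sits inside ((((isolate_49,((isolate_21,isolate_62),isolate_5)),(((isolate_79,isolate_88),(isolate_52,isolate_57)),isolate_41)),((isolate_78,isolate_28),isolate_61)),isolate_66).
Tracing isolate_49: it sits inside (isolate_49,((isolate_21,isolate_62),isolate_5)).
The smallest clade enclosing both is ((((isolate_49,((isolate_21,isolate_62),isolate_5)),(((isolate_79,isolate_88),(isolate_52,isolate_57)),isolate_41)),((isolate_78,isolate_28),isolate_61)),isolate_66); the answer is its 13 terminal taxa in alphabetical order.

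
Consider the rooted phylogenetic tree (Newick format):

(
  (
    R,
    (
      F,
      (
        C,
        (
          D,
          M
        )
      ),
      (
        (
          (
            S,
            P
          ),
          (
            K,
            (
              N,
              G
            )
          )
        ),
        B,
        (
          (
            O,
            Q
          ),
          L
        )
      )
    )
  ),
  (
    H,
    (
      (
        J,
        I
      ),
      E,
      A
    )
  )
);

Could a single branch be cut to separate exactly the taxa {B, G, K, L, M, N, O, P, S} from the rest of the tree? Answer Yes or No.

No

The MRCA of the listed taxa subtends (F,(C,(D,M)),(((S,P),(K,(N,G))),B,((O,Q),L))).
That clade also contains C, D, F, Q, which are not in the proposed group, so the group is not monophyletic.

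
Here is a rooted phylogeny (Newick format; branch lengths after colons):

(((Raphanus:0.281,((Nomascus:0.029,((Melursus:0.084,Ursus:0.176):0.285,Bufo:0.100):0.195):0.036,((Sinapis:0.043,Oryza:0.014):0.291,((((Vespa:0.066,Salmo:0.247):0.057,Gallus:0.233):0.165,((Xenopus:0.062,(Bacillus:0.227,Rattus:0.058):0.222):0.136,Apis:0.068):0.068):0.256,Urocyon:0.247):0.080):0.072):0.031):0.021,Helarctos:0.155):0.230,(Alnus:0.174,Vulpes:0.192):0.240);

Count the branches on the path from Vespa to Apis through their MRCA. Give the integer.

5

The MRCA of Vespa and Apis is the node subtending (((Vespa,Salmo),Gallus),((Xenopus,(Bacillus,Rattus)),Apis)).
From Vespa up to that node: 3 branches. From Apis up to the same node: 2 branches. Total: 3 + 2 = 5.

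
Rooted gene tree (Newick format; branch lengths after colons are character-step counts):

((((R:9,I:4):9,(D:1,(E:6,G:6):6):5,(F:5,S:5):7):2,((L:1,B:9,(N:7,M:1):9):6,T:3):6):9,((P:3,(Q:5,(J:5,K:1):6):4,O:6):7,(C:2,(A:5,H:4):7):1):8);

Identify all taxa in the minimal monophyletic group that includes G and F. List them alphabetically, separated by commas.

D, E, F, G, I, R, S

Tracing G: it sits inside (E,G).
Tracing F: it sits inside (F,S).
The smallest clade enclosing both is ((R,I),(D,(E,G)),(F,S)); the answer is its 7 terminal taxa in alphabetical order.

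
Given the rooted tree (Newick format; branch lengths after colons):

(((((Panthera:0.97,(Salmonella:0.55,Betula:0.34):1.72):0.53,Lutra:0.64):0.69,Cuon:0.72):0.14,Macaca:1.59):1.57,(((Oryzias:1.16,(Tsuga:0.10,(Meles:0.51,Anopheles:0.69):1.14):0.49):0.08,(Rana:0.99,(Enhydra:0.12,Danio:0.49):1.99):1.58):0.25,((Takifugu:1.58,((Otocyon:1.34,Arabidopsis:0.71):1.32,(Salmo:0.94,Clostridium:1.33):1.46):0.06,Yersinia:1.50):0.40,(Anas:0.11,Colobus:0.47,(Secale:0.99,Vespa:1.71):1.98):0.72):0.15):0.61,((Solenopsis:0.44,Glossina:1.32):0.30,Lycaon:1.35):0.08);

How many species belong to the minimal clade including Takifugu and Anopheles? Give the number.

17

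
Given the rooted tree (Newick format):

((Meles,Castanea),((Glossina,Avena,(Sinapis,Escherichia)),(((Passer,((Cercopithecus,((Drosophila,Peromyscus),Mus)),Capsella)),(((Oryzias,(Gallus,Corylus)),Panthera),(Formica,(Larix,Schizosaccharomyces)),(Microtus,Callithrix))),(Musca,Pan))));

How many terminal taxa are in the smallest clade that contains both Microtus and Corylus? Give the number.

The MRCA of Microtus and Corylus is the node subtending (((Oryzias,(Gallus,Corylus)),Panthera),(Formica,(Larix,Schizosaccharomyces)),(Microtus,Callithrix)).
That clade contains 9 terminal taxa: Callithrix, Corylus, Formica, Gallus, Larix, Microtus, Oryzias, Panthera, Schizosaccharomyces.

9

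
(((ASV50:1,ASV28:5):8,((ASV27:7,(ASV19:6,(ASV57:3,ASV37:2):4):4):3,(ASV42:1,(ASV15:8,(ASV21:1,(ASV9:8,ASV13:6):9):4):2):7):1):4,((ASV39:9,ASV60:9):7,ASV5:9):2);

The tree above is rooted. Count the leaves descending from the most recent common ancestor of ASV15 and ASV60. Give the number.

14

The MRCA of ASV15 and ASV60 is the root, so the clade is the entire tree.
That clade contains 14 terminal taxa: ASV13, ASV15, ASV19, ASV21, ASV27, ASV28, ASV37, ASV39, ASV42, ASV5, ASV50, ASV57, ASV60, ASV9.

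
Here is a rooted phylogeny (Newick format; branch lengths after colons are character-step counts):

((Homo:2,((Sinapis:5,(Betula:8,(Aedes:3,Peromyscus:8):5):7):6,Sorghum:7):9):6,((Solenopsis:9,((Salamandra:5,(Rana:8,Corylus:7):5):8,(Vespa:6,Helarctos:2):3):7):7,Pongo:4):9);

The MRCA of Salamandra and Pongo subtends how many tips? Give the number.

The MRCA of Salamandra and Pongo is the node subtending ((Solenopsis,((Salamandra,(Rana,Corylus)),(Vespa,Helarctos))),Pongo).
That clade contains 7 terminal taxa: Corylus, Helarctos, Pongo, Rana, Salamandra, Solenopsis, Vespa.

7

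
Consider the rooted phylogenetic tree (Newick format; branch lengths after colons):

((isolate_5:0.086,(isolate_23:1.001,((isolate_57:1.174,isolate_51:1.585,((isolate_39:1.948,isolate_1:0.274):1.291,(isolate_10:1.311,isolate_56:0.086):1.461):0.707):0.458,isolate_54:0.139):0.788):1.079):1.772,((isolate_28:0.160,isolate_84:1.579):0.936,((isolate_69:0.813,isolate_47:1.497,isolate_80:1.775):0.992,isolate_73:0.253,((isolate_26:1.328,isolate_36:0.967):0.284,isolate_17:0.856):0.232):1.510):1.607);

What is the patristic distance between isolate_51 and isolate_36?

The path runs isolate_51 → … → MRCA → … → isolate_36; the MRCA is the root of the tree.
Branch lengths along that path: 1.585 + 0.458 + 0.788 + 1.079 + 1.772 + 1.607 + 1.510 + 0.232 + 0.284 + 0.967 = 10.282.

10.282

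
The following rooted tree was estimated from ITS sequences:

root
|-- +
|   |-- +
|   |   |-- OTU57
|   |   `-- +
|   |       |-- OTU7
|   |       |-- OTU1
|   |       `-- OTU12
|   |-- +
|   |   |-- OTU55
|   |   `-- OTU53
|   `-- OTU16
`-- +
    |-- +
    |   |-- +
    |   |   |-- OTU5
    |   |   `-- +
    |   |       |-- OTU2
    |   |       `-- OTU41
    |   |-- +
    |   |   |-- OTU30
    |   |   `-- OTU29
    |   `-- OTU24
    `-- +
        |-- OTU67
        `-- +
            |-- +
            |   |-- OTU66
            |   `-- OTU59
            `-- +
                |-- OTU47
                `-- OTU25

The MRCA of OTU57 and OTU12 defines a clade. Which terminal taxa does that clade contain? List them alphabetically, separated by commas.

Tracing OTU57: it sits inside (OTU57,(OTU7,OTU1,OTU12)).
Tracing OTU12: it sits inside (OTU7,OTU1,OTU12).
The smallest clade enclosing both is (OTU57,(OTU7,OTU1,OTU12)); the answer is its 4 terminal taxa in alphabetical order.

OTU1, OTU12, OTU57, OTU7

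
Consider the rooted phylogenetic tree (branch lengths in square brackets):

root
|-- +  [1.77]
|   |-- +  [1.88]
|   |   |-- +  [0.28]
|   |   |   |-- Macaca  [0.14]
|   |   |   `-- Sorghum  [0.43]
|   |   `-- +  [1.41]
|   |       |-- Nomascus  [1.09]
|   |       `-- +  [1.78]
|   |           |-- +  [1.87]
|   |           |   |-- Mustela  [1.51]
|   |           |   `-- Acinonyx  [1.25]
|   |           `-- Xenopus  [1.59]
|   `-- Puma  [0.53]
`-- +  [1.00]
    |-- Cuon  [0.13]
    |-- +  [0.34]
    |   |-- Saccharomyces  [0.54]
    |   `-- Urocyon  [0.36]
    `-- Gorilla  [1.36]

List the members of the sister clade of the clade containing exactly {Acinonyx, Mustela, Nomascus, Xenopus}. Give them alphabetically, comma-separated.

The clade containing exactly {Acinonyx, Mustela, Nomascus, Xenopus} attaches to the tree at the node subtending ((Macaca,Sorghum),(Nomascus,((Mustela,Acinonyx),Xenopus))).
The other lineage descending from that same node — the sister group — is (Macaca,Sorghum); its 2 tips in alphabetical order are the answer.

Macaca, Sorghum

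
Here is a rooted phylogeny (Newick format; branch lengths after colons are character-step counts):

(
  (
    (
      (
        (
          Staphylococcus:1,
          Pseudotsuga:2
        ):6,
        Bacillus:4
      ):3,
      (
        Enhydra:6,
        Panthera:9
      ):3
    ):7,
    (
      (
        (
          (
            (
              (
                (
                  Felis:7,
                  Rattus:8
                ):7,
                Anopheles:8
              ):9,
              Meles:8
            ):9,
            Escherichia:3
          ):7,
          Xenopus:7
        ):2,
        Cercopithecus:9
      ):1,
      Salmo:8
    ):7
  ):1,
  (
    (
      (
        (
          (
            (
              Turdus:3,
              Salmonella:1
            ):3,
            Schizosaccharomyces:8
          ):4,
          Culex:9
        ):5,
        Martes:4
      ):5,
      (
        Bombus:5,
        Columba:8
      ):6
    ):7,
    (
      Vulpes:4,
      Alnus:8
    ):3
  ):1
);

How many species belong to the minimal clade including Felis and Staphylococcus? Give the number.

The MRCA of Felis and Staphylococcus is the node subtending ((((Staphylococcus,Pseudotsuga),Bacillus),(Enhydra,Panthera)),(((((((Felis,Rattus),Anopheles),Meles),Escherichia),Xenopus),Cercopithecus),Salmo)).
That clade contains 13 terminal taxa: Anopheles, Bacillus, Cercopithecus, Enhydra, Escherichia, Felis, Meles, Panthera, Pseudotsuga, Rattus, Salmo, Staphylococcus, Xenopus.

13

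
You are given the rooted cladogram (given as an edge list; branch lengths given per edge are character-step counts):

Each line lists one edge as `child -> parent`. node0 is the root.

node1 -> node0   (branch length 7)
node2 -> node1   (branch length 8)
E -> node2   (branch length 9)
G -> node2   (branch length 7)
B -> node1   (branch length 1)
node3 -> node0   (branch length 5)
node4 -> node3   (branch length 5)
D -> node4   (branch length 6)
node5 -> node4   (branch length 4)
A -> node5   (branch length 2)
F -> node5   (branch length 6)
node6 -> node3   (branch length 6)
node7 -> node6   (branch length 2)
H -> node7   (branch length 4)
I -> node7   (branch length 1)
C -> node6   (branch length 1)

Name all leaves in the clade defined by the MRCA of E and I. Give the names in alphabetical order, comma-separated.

Tracing E: it sits inside (E,G).
Tracing I: it sits inside (H,I).
The smallest clade enclosing both is the whole tree (their MRCA is the root), so the answer is all 9 tips in alphabetical order.

A, B, C, D, E, F, G, H, I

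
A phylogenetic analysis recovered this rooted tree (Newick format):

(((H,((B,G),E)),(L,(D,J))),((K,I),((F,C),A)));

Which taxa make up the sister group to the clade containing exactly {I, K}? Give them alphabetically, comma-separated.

The clade containing exactly {I, K} attaches to the tree at the node subtending ((K,I),((F,C),A)).
The other lineage descending from that same node — the sister group — is ((F,C),A); its 3 tips in alphabetical order are the answer.

A, C, F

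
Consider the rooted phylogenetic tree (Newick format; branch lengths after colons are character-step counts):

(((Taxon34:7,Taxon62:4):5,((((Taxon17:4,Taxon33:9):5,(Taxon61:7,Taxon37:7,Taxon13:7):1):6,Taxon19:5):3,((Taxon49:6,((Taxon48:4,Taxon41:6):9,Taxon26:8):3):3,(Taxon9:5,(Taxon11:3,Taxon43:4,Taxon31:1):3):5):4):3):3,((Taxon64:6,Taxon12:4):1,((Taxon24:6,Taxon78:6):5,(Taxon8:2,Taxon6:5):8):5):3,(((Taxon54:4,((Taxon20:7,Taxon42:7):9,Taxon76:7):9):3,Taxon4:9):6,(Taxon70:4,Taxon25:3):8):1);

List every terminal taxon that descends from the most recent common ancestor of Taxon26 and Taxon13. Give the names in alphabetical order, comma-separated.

Taxon11, Taxon13, Taxon17, Taxon19, Taxon26, Taxon31, Taxon33, Taxon37, Taxon41, Taxon43, Taxon48, Taxon49, Taxon61, Taxon9

Tracing Taxon26: it sits inside ((Taxon48,Taxon41),Taxon26).
Tracing Taxon13: it sits inside (Taxon61,Taxon37,Taxon13).
The smallest clade enclosing both is ((((Taxon17,Taxon33),(Taxon61,Taxon37,Taxon13)),Taxon19),((Taxon49,((Taxon48,Taxon41),Taxon26)),(Taxon9,(Taxon11,Taxon43,Taxon31)))); the answer is its 14 terminal taxa in alphabetical order.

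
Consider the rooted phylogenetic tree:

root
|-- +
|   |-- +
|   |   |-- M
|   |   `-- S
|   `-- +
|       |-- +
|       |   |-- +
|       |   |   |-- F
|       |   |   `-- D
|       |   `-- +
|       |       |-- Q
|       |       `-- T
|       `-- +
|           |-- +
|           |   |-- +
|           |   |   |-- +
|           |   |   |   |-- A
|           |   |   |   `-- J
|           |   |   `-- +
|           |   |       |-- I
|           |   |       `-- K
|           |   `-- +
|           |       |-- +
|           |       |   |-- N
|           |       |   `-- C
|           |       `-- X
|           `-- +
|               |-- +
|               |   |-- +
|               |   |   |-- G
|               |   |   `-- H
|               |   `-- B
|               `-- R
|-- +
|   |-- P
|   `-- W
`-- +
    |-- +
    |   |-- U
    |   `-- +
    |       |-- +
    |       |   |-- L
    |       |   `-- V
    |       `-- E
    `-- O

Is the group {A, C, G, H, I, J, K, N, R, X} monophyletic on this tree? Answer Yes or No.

No

The MRCA of the listed taxa subtends ((((A,J),(I,K)),((N,C),X)),(((G,H),B),R)).
That clade also contains B, which is not in the proposed group, so the group is not monophyletic.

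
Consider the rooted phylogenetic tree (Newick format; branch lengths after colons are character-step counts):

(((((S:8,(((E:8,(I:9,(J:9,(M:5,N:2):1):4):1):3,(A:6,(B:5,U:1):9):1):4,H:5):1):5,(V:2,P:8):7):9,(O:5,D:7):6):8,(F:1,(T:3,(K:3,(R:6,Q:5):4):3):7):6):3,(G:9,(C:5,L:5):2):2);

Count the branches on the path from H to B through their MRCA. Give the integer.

The MRCA of H and B is the node subtending (((E,(I,(J,(M,N)))),(A,(B,U))),H).
From H up to that node: 1 branch. From B up to the same node: 4 branches. Total: 1 + 4 = 5.

5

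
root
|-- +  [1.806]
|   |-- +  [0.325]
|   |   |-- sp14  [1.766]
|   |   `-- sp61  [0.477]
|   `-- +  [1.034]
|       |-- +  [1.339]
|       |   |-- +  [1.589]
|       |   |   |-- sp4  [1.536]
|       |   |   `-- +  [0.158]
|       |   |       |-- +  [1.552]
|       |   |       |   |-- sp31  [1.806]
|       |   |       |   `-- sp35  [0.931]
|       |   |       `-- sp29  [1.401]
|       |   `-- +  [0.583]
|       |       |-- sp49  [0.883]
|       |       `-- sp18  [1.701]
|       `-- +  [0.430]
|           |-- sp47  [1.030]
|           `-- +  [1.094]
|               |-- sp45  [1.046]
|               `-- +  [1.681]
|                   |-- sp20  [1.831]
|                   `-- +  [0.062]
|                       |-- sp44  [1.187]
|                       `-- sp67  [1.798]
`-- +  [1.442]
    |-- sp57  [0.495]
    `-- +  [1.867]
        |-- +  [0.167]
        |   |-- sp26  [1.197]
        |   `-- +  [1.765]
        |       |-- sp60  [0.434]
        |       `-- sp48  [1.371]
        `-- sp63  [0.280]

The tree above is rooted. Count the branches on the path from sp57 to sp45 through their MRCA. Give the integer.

7

The MRCA of sp57 and sp45 is the root of the tree.
From sp57 up to that node: 2 branches. From sp45 up to the same node: 5 branches. Total: 2 + 5 = 7.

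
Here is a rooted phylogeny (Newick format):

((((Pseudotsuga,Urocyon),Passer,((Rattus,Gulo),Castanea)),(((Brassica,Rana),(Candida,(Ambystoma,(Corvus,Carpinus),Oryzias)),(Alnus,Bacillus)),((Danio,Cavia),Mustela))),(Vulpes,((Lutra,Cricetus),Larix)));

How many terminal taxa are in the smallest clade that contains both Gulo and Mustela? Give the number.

The MRCA of Gulo and Mustela is the node subtending (((Pseudotsuga,Urocyon),Passer,((Rattus,Gulo),Castanea)),(((Brassica,Rana),(Candida,(Ambystoma,(Corvus,Carpinus),Oryzias)),(Alnus,Bacillus)),((Danio,Cavia),Mustela))).
That clade contains 18 terminal taxa: Alnus, Ambystoma, Bacillus, Brassica, Candida, Carpinus, Castanea, Cavia, Corvus, Danio, Gulo, Mustela, Oryzias, Passer, Pseudotsuga, Rana, Rattus, Urocyon.

18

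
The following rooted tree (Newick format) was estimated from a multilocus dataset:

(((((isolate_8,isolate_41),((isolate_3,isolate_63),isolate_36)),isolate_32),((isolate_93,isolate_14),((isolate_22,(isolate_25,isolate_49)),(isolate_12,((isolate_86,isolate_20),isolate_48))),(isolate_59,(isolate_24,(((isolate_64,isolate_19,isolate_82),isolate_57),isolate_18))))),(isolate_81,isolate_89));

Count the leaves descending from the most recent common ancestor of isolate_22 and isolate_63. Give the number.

22

The MRCA of isolate_22 and isolate_63 is the node subtending ((((isolate_8,isolate_41),((isolate_3,isolate_63),isolate_36)),isolate_32),((isolate_93,isolate_14),((isolate_22,(isolate_25,isolate_49)),(isolate_12,((isolate_86,isolate_20),isolate_48))),(isolate_59,(isolate_24,(((isolate_64,isolate_19,isolate_82),isolate_57),isolate_18))))).
That clade contains 22 terminal taxa: isolate_12, isolate_14, isolate_18, isolate_19, isolate_20, isolate_22, isolate_24, isolate_25, isolate_3, isolate_32, isolate_36, isolate_41, isolate_48, isolate_49, isolate_57, isolate_59, isolate_63, isolate_64, isolate_8, isolate_82, isolate_86, isolate_93.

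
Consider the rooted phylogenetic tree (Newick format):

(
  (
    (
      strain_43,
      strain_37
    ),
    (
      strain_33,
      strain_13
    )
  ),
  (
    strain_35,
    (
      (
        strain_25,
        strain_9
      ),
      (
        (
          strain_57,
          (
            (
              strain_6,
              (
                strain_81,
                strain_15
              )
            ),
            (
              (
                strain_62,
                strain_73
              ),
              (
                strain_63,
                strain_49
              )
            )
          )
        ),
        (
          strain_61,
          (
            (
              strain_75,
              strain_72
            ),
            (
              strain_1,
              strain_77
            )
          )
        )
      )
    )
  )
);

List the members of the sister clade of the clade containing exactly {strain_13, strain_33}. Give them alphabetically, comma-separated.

strain_37, strain_43

The clade containing exactly {strain_13, strain_33} attaches to the tree at the node subtending ((strain_43,strain_37),(strain_33,strain_13)).
The other lineage descending from that same node — the sister group — is (strain_43,strain_37); its 2 tips in alphabetical order are the answer.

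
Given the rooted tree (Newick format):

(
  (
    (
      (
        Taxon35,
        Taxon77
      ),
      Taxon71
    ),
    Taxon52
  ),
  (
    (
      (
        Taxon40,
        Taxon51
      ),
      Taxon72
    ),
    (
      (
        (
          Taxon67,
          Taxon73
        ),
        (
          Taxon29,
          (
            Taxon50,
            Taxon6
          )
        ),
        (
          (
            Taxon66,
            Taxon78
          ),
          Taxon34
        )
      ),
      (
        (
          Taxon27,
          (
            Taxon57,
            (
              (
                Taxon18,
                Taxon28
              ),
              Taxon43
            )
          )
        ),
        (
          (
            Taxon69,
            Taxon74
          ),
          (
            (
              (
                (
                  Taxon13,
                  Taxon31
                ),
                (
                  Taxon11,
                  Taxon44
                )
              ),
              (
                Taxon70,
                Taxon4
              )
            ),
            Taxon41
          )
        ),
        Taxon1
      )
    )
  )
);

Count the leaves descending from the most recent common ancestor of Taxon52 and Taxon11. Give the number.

30

The MRCA of Taxon52 and Taxon11 is the root, so the clade is the entire tree.
That clade contains 30 terminal taxa: Taxon1, Taxon11, Taxon13, Taxon18, Taxon27, Taxon28, Taxon29, Taxon31, Taxon34, Taxon35, Taxon4, Taxon40, Taxon41, Taxon43, Taxon44, Taxon50, Taxon51, Taxon52, Taxon57, Taxon6, Taxon66, Taxon67, Taxon69, Taxon70, Taxon71, Taxon72, Taxon73, Taxon74, Taxon77, Taxon78.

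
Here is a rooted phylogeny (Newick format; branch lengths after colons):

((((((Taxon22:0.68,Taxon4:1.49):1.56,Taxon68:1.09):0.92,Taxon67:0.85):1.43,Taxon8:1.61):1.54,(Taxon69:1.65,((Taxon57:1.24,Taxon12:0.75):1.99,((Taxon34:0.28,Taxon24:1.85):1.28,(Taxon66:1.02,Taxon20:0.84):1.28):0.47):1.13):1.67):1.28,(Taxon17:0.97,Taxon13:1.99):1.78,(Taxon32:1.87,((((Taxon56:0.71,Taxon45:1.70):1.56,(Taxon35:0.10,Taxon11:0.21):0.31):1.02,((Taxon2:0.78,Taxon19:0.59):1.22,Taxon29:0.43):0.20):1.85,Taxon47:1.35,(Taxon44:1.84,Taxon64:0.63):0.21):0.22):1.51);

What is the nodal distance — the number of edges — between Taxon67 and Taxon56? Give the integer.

The MRCA of Taxon67 and Taxon56 is the root of the tree.
From Taxon67 up to that node: 4 branches. From Taxon56 up to the same node: 6 branches. Total: 4 + 6 = 10.

10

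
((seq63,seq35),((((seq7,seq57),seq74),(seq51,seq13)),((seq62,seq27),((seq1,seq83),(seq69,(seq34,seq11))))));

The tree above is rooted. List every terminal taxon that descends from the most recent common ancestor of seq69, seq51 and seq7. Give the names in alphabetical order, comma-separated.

Tracing seq69: it sits inside (seq69,(seq34,seq11)).
Tracing seq51: it sits inside (seq51,seq13).
Tracing seq7: it sits inside (seq7,seq57).
The smallest clade enclosing all 3 is ((((seq7,seq57),seq74),(seq51,seq13)),((seq62,seq27),((seq1,seq83),(seq69,(seq34,seq11))))); the answer is its 12 terminal taxa in alphabetical order.

seq1, seq11, seq13, seq27, seq34, seq51, seq57, seq62, seq69, seq7, seq74, seq83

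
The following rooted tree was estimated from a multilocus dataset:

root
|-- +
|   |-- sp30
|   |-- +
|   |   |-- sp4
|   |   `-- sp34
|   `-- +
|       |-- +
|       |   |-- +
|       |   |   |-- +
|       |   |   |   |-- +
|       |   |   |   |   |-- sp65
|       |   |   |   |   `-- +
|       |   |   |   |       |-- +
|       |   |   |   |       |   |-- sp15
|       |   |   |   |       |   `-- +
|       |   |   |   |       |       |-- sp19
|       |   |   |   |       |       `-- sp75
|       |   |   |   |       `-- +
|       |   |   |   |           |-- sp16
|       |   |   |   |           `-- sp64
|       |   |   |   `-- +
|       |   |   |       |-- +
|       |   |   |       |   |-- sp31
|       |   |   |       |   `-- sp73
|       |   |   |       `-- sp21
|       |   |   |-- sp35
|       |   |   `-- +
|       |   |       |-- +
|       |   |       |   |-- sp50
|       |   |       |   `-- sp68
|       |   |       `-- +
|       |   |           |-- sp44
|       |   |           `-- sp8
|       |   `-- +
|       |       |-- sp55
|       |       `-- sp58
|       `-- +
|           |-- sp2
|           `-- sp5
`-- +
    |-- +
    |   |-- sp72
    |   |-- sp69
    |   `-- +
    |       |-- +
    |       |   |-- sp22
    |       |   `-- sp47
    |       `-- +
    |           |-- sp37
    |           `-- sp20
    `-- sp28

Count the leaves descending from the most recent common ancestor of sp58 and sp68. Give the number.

16

The MRCA of sp58 and sp68 is the node subtending ((((sp65,((sp15,(sp19,sp75)),(sp16,sp64))),((sp31,sp73),sp21)),sp35,((sp50,sp68),(sp44,sp8))),(sp55,sp58)).
That clade contains 16 terminal taxa: sp15, sp16, sp19, sp21, sp31, sp35, sp44, sp50, sp55, sp58, sp64, sp65, sp68, sp73, sp75, sp8.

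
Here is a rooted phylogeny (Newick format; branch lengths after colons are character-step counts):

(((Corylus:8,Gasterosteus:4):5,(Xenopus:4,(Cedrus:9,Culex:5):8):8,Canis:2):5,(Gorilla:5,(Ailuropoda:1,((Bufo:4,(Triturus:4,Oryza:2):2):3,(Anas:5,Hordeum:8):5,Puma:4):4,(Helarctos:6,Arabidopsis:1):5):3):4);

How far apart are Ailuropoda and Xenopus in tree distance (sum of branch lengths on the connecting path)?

The path runs Ailuropoda → … → MRCA → … → Xenopus; the MRCA is the root of the tree.
Branch lengths along that path: 1 + 3 + 4 + 5 + 8 + 4 = 25.

25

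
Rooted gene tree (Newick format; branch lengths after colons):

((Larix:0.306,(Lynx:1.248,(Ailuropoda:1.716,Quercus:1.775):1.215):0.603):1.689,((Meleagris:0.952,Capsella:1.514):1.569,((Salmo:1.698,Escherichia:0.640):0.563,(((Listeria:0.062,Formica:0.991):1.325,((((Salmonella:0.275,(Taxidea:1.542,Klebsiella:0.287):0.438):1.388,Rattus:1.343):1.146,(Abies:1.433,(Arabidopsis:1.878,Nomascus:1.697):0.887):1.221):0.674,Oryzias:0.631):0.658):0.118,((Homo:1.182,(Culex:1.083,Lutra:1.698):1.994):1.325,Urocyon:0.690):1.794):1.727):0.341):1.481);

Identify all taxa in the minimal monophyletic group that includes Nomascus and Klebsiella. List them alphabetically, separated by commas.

Tracing Nomascus: it sits inside (Arabidopsis,Nomascus).
Tracing Klebsiella: it sits inside (Taxidea,Klebsiella).
The smallest clade enclosing both is (((Salmonella,(Taxidea,Klebsiella)),Rattus),(Abies,(Arabidopsis,Nomascus))); the answer is its 7 terminal taxa in alphabetical order.

Abies, Arabidopsis, Klebsiella, Nomascus, Rattus, Salmonella, Taxidea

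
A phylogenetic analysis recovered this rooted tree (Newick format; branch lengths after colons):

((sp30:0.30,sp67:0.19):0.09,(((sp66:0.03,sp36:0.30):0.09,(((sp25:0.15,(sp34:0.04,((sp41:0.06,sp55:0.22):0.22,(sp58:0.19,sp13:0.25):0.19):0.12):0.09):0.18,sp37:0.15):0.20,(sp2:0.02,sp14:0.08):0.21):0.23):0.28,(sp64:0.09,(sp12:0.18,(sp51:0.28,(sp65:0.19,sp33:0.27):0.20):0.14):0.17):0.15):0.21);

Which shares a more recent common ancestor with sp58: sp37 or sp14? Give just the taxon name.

sp37

The MRCA of sp58 and sp37 subtends ((sp25,(sp34,((sp41,sp55),(sp58,sp13)))),sp37) (7 taxa).
The MRCA of sp58 and sp14 subtends (((sp25,(sp34,((sp41,sp55),(sp58,sp13)))),sp37),(sp2,sp14)) (9 taxa).
The first is nested inside the second, so sp58 shares a more recent common ancestor with sp37.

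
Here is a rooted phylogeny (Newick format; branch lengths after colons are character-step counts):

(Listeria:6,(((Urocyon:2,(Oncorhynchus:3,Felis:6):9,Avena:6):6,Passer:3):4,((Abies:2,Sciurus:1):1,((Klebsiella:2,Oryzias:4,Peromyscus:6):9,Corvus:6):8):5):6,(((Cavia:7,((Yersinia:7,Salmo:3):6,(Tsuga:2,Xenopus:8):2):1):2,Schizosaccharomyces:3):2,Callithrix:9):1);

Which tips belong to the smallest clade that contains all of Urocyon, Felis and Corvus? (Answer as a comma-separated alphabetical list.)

Tracing Urocyon: it sits inside (Urocyon,(Oncorhynchus,Felis),Avena).
Tracing Felis: it sits inside (Oncorhynchus,Felis).
Tracing Corvus: it sits inside ((Klebsiella,Oryzias,Peromyscus),Corvus).
The smallest clade enclosing all 3 is (((Urocyon,(Oncorhynchus,Felis),Avena),Passer),((Abies,Sciurus),((Klebsiella,Oryzias,Peromyscus),Corvus))); the answer is its 11 terminal taxa in alphabetical order.

Abies, Avena, Corvus, Felis, Klebsiella, Oncorhynchus, Oryzias, Passer, Peromyscus, Sciurus, Urocyon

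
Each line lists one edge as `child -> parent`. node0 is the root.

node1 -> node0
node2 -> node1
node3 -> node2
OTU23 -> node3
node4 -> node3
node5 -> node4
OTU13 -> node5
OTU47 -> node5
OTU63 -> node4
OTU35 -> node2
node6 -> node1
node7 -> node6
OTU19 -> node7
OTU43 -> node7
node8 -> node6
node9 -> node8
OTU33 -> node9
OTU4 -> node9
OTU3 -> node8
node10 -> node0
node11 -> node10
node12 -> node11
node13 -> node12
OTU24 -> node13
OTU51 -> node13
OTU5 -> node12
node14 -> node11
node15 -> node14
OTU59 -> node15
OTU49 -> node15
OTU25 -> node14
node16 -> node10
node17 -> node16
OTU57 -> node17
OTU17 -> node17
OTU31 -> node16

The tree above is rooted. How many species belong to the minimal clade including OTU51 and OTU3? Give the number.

The MRCA of OTU51 and OTU3 is the root, so the clade is the entire tree.
That clade contains 19 terminal taxa: OTU13, OTU17, OTU19, OTU23, OTU24, OTU25, OTU3, OTU31, OTU33, OTU35, OTU4, OTU43, OTU47, OTU49, OTU5, OTU51, OTU57, OTU59, OTU63.

19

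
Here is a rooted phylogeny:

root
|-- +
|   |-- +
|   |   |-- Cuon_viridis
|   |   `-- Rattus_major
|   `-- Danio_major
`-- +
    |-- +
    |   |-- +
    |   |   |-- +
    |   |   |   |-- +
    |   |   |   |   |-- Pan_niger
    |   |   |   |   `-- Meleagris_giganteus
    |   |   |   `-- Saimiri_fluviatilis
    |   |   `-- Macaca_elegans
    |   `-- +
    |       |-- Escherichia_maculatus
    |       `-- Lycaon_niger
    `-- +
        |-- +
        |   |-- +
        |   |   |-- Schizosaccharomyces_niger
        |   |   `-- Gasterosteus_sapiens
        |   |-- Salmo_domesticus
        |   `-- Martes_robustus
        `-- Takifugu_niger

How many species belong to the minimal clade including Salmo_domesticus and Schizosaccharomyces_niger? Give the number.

The MRCA of Salmo_domesticus and Schizosaccharomyces_niger is the node subtending ((Schizosaccharomyces_niger,Gasterosteus_sapiens),Salmo_domesticus,Martes_robustus).
That clade contains 4 terminal taxa: Gasterosteus_sapiens, Martes_robustus, Salmo_domesticus, Schizosaccharomyces_niger.

4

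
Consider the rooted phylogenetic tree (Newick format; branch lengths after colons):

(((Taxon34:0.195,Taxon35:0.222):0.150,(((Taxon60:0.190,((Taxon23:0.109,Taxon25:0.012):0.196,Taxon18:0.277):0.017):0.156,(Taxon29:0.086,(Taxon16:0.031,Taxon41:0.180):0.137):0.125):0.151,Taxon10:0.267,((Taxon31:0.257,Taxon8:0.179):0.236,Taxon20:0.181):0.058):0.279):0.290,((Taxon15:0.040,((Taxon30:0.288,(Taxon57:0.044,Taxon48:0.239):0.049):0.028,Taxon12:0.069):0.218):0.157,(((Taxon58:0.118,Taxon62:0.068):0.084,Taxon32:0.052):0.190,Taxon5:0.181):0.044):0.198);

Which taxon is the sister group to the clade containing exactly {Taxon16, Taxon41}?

Taxon29

The clade containing exactly {Taxon16, Taxon41} attaches to the tree at the node subtending (Taxon29,(Taxon16,Taxon41)).
The other lineage descending from that same node — the sister group — is the single tip Taxon29.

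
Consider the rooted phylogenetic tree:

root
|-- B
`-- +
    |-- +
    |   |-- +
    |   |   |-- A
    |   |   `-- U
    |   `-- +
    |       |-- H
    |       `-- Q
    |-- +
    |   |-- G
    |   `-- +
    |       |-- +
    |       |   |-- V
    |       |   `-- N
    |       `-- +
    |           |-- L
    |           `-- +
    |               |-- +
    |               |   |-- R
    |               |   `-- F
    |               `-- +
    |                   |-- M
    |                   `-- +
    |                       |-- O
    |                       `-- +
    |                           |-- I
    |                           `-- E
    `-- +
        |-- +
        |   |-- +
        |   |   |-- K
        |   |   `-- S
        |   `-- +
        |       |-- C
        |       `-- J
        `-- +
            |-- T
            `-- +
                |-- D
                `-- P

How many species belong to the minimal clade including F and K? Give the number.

21

The MRCA of F and K is the node subtending (((A,U),(H,Q)),(G,((V,N),(L,((R,F),(M,(O,(I,E))))))),(((K,S),(C,J)),(T,(D,P)))).
That clade contains 21 terminal taxa: A, C, D, E, F, G, H, I, J, K, L, M, N, O, P, Q, R, S, T, U, V.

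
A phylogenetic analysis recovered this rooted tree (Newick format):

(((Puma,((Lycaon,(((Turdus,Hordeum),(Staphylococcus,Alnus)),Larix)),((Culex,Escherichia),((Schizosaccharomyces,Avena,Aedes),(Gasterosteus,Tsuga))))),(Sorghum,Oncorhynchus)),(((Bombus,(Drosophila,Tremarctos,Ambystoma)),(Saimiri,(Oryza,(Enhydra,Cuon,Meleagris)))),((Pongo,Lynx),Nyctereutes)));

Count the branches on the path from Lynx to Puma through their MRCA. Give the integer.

7

The MRCA of Lynx and Puma is the root of the tree.
From Lynx up to that node: 4 branches. From Puma up to the same node: 3 branches. Total: 4 + 3 = 7.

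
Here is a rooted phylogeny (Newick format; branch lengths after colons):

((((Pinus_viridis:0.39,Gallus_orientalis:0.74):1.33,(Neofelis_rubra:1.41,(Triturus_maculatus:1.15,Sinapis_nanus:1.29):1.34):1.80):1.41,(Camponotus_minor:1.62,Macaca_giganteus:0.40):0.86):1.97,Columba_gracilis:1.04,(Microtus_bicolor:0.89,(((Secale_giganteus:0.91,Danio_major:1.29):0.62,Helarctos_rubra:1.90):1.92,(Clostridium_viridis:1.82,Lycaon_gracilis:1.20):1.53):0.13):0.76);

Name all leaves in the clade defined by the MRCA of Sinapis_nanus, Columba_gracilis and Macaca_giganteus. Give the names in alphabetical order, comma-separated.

Camponotus_minor, Clostridium_viridis, Columba_gracilis, Danio_major, Gallus_orientalis, Helarctos_rubra, Lycaon_gracilis, Macaca_giganteus, Microtus_bicolor, Neofelis_rubra, Pinus_viridis, Secale_giganteus, Sinapis_nanus, Triturus_maculatus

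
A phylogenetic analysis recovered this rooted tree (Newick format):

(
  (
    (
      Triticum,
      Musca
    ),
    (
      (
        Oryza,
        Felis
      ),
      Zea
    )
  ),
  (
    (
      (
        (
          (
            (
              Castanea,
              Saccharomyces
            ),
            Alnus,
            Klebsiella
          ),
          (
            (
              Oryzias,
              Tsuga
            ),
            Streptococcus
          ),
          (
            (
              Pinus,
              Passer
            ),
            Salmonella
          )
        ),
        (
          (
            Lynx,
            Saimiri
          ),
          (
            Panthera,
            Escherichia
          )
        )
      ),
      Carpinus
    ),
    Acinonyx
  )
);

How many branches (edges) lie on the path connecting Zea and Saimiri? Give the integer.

9

The MRCA of Zea and Saimiri is the root of the tree.
From Zea up to that node: 3 branches. From Saimiri up to the same node: 6 branches. Total: 3 + 6 = 9.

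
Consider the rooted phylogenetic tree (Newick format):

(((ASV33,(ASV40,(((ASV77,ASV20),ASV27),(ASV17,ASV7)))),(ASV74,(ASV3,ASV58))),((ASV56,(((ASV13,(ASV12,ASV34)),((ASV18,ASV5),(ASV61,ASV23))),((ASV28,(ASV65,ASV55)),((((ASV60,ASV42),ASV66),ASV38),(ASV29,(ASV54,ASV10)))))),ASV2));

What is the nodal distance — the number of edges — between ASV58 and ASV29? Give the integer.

11

The MRCA of ASV58 and ASV29 is the root of the tree.
From ASV58 up to that node: 4 branches. From ASV29 up to the same node: 7 branches. Total: 4 + 7 = 11.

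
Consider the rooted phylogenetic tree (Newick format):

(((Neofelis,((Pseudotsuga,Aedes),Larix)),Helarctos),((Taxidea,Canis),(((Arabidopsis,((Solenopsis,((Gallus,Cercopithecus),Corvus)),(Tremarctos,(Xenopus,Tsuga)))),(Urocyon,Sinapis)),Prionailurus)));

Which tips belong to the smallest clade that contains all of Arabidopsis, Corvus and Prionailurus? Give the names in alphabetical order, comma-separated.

Arabidopsis, Cercopithecus, Corvus, Gallus, Prionailurus, Sinapis, Solenopsis, Tremarctos, Tsuga, Urocyon, Xenopus

Tracing Arabidopsis: it sits inside (Arabidopsis,((Solenopsis,((Gallus,Cercopithecus),Corvus)),(Tremarctos,(Xenopus,Tsuga)))).
Tracing Corvus: it sits inside ((Gallus,Cercopithecus),Corvus).
Tracing Prionailurus: it sits inside (((Arabidopsis,((Solenopsis,((Gallus,Cercopithecus),Corvus)),(Tremarctos,(Xenopus,Tsuga)))),(Urocyon,Sinapis)),Prionailurus).
The smallest clade enclosing all 3 is (((Arabidopsis,((Solenopsis,((Gallus,Cercopithecus),Corvus)),(Tremarctos,(Xenopus,Tsuga)))),(Urocyon,Sinapis)),Prionailurus); the answer is its 11 terminal taxa in alphabetical order.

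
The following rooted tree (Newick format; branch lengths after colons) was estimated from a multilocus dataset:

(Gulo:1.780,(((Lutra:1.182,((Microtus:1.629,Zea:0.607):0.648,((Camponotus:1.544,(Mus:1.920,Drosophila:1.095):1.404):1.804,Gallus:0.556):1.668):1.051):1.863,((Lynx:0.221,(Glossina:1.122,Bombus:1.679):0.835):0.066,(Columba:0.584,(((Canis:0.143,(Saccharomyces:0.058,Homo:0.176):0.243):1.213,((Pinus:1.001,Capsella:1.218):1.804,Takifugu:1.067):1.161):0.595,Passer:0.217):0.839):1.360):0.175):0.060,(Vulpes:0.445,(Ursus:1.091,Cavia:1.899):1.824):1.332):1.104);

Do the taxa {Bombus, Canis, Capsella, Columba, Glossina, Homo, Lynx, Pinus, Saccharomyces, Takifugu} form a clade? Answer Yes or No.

The MRCA of the listed taxa subtends ((Lynx,(Glossina,Bombus)),(Columba,(((Canis,(Saccharomyces,Homo)),((Pinus,Capsella),Takifugu)),Passer))).
That clade also contains Passer, which is not in the proposed group, so the group is not monophyletic.

No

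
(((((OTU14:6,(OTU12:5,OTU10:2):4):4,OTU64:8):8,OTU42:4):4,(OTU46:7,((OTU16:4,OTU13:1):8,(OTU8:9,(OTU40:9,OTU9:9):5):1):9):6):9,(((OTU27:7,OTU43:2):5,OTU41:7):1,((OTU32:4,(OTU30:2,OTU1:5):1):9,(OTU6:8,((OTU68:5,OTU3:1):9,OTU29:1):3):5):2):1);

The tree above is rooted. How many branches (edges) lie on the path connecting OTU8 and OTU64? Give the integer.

The MRCA of OTU8 and OTU64 is the node subtending ((((OTU14,(OTU12,OTU10)),OTU64),OTU42),(OTU46,((OTU16,OTU13),(OTU8,(OTU40,OTU9))))).
From OTU8 up to that node: 4 branches. From OTU64 up to the same node: 3 branches. Total: 4 + 3 = 7.

7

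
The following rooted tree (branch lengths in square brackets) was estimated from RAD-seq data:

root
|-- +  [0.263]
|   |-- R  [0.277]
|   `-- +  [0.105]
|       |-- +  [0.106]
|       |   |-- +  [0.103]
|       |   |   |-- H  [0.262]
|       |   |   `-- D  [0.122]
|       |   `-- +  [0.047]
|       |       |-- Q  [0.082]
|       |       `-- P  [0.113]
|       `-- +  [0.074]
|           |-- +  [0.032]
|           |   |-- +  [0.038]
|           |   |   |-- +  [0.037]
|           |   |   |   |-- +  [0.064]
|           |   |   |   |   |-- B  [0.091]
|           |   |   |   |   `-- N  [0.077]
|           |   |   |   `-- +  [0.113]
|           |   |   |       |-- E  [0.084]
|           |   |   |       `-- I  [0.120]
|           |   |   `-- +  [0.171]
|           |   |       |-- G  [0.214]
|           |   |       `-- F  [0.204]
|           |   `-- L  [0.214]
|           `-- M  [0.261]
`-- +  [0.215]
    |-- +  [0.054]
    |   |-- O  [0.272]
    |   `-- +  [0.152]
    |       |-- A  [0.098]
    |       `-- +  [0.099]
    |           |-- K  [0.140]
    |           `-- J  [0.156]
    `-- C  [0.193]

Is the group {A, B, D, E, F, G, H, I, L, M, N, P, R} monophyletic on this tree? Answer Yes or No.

No

The MRCA of the listed taxa is the root, so the smallest clade containing them is the whole tree.
That clade also contains C, J, K, O, Q, which are not in the proposed group, so the group is not monophyletic.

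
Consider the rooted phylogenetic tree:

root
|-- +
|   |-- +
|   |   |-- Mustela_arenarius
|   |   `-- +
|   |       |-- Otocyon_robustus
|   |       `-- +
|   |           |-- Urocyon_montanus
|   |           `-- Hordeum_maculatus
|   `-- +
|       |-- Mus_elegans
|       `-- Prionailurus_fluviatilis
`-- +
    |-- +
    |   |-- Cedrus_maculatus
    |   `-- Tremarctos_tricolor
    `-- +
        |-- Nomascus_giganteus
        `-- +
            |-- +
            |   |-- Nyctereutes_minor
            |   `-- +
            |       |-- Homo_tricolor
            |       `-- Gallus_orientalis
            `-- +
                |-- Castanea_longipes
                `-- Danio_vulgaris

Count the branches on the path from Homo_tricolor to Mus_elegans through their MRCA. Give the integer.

9

The MRCA of Homo_tricolor and Mus_elegans is the root of the tree.
From Homo_tricolor up to that node: 6 branches. From Mus_elegans up to the same node: 3 branches. Total: 6 + 3 = 9.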